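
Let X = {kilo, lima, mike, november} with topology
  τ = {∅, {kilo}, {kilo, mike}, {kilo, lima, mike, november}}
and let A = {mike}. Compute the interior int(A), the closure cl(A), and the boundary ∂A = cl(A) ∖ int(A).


int(A) = ∅, cl(A) = {lima, mike, november}, ∂A = {lima, mike, november}.

Closed sets in (X, τ) are complements of opens:
  closed(X, τ) = {∅, {lima, november}, {lima, mike, november}, {kilo, lima, mike, november}}.
int(A) = ⋃ {U ∈ τ : U ⊆ A}. Opens contained in A: ∅.
Taking the union of these: int(A) = ∅.
cl(A) = ⋂ {C closed : A ⊆ C}. Closed sets containing A: {lima, mike, november}, {kilo, lima, mike, november}.
Intersecting these: cl(A) = {lima, mike, november}.
∂A = cl(A) ∖ int(A) = {lima, mike, november} ∖ ∅ = {lima, mike, november}.


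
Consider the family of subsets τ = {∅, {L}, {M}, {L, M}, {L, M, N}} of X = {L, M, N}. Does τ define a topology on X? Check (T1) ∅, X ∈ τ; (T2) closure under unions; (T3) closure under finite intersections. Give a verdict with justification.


τ IS a topology on X.

Axiom (T1): ∅ ∈ τ? Yes; X ∈ τ? Yes.
Axiom (T2/T3): check pairwise unions and intersections of members of τ.
All pairwise intersections and unions checked — each lies in τ. Therefore τ satisfies (T1), (T2), (T3): it IS a topology on X.


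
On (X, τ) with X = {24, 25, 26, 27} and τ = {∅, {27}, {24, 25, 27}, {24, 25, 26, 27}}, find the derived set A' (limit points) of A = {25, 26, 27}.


A' = {24, 25, 26}

For each x ∈ X, list the open sets U ∈ τ with x ∈ U, then check whether U ∩ (A ∖ {x}) ≠ ∅ for every such U.
  x = 24: opens ∋ x are {24, 25, 27}, {24, 25, 26, 27}; each meets A ∖ {24}, so x IS a limit point.
  x = 25: opens ∋ x are {24, 25, 27}, {24, 25, 26, 27}; each meets A ∖ {25}, so x IS a limit point.
  x = 26: opens ∋ x are {24, 25, 26, 27}; each meets A ∖ {26}, so x IS a limit point.
  x = 27: open {27} ∋ x has {27} ∩ (A ∖ {27}) = ∅, so x is NOT a limit point.
Collecting: A' = {24, 25, 26}.


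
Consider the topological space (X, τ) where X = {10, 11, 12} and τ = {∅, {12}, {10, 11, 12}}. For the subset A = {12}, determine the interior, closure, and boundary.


int(A) = {12}, cl(A) = {10, 11, 12}, ∂A = {10, 11}.

Closed sets in (X, τ) are complements of opens:
  closed(X, τ) = {∅, {10, 11}, {10, 11, 12}}.
int(A) = ⋃ {U ∈ τ : U ⊆ A}. Opens contained in A: ∅, {12}.
Taking the union of these: int(A) = {12}.
cl(A) = ⋂ {C closed : A ⊆ C}. Closed sets containing A: {10, 11, 12}.
Intersecting these: cl(A) = {10, 11, 12}.
∂A = cl(A) ∖ int(A) = {10, 11, 12} ∖ {12} = {10, 11}.


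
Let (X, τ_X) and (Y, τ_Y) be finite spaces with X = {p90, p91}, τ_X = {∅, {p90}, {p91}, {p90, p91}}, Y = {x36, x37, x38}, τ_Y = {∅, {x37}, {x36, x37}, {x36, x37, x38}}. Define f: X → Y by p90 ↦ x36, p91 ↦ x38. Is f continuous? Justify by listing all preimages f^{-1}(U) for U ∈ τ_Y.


f IS continuous.

Compute f^{-1}(U) for each U ∈ τ_Y:
  U = ∅: f^{-1}(U) = ∅ ∈ τ_X ✓.
  U = {x37}: f^{-1}(U) = ∅ ∈ τ_X ✓.
  U = {x36, x37}: f^{-1}(U) = {p90} ∈ τ_X ✓.
  U = {x36, x37, x38}: f^{-1}(U) = {p90, p91} ∈ τ_X ✓.
Every preimage lies in τ_X, so f IS continuous.


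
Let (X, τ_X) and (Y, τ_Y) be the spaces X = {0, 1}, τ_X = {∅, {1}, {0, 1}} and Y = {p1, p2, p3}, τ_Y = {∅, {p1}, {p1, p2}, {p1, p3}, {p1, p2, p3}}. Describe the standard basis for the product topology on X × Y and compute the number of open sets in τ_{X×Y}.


Basis B = {∅ × ∅, {1} × {p1}, {0, 1} × {p1}, {1} × {p1, p2}, {1} × {p1, p3}, {1} × {p1, p2, p3}, {0, 1} × {p1, p2}, {0, 1} × {p1, p3}, {0, 1} × {p1, p2, p3}}; |τ_{X×Y}| = 14.

Enumerate products U × V with U ∈ τ_X, V ∈ τ_Y (deduplicated):
  ∅ × ∅ = {} (∅)
  {1} × {p1} = {(1,p1)}
  {0, 1} × {p1} = {(0,p1), (1,p1)}
  {1} × {p1, p2} = {(1,p1), (1,p2)}
  {1} × {p1, p3} = {(1,p1), (1,p3)}
  {1} × {p1, p2, p3} = {(1,p1), (1,p2), (1,p3)}
  {0, 1} × {p1, p2} = {(0,p1), (0,p2), (1,p1), (1,p2)}
  {0, 1} × {p1, p3} = {(0,p1), (0,p3), (1,p1), (1,p3)}
  {0, 1} × {p1, p2, p3} = {(0,p1), (0,p2), (0,p3), (1,p1), (1,p2), (1,p3)}
These 9 distinct sets form the basis B.
Close under arbitrary unions to get τ_{X×Y}; counting gives |τ_{X×Y}| = 14.


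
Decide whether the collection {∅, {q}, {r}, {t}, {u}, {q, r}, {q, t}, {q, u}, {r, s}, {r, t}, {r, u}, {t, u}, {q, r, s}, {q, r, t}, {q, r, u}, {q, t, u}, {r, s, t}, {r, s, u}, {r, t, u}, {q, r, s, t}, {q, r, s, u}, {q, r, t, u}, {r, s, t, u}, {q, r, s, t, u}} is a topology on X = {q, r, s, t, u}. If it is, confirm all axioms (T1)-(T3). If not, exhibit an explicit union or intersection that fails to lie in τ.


τ IS a topology on X.

Axiom (T1): ∅ ∈ τ? Yes; X ∈ τ? Yes.
Axiom (T2/T3): check pairwise unions and intersections of members of τ.
All pairwise intersections and unions checked — each lies in τ. Therefore τ satisfies (T1), (T2), (T3): it IS a topology on X.


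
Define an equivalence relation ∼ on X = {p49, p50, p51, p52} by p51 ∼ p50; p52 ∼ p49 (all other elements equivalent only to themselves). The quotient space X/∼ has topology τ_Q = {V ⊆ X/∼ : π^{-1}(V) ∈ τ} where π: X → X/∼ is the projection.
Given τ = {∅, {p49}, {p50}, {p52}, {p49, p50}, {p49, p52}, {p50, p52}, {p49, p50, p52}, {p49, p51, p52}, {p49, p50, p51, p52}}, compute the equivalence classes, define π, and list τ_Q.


X/∼ = {[p49=p52], [p50=p51]}; |τ_Q| = 3.

Equivalence classes: [p49=p52], [p50=p51].
Quotient map π: X → X/∼ sends p49 ↦ [p49=p52], p50 ↦ [p50=p51], p51 ↦ [p50=p51], p52 ↦ [p49=p52].
For each subset V ⊆ X/∼, compute π^{-1}(V) ⊆ X and check whether π^{-1}(V) ∈ τ. V is open in τ_Q iff π^{-1}(V) ∈ τ.
  V = {}: π^{-1}(V) = ∅ ∈ τ ✓.
  V = {[p49=p52]}: π^{-1}(V) = {p49, p52} ∈ τ ✓.
  V = {[p50=p51]}: π^{-1}(V) = {p50, p51} ∉ τ ✗.
  V = {[p49=p52], [p50=p51]}: π^{-1}(V) = {p49, p50, p51, p52} ∈ τ ✓.
Open sets in the quotient: τ_Q = {{}, {[p49=p52]}, {[p49=p52], [p50=p51]}} (3 elements).


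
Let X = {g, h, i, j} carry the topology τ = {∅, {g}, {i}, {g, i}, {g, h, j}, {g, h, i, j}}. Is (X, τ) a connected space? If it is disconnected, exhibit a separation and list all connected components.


(X, τ) is disconnected; components = [{i}, {g, h, j}].

Find clopen sets (U ∈ τ with X ∖ U ∈ τ):
  U = ∅, X ∖ U = {g, h, i, j} — both open, so U is clopen.
  U = {i}, X ∖ U = {g, h, j} — both open, so U is clopen.
  U = {g, h, j}, X ∖ U = {i} — both open, so U is clopen.
  U = {g, h, i, j}, X ∖ U = ∅ — both open, so U is clopen.
Nontrivial clopen(s) exist: e.g. {i}. So (X, τ) is disconnected.
Compute connected components by grouping points that agree on all clopens:
  component: {i}
  component: {g, h, j}


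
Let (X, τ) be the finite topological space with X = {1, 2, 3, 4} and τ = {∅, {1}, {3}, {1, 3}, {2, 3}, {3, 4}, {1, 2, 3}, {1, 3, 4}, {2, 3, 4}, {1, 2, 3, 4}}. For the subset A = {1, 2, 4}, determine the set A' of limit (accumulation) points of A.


A' = ∅

For each x ∈ X, list the open sets U ∈ τ with x ∈ U, then check whether U ∩ (A ∖ {x}) ≠ ∅ for every such U.
  x = 1: open {1} ∋ x has {1} ∩ (A ∖ {1}) = ∅, so x is NOT a limit point.
  x = 2: open {2, 3} ∋ x has {2, 3} ∩ (A ∖ {2}) = ∅, so x is NOT a limit point.
  x = 3: open {3} ∋ x has {3} ∩ (A ∖ {3}) = ∅, so x is NOT a limit point.
  x = 4: open {3, 4} ∋ x has {3, 4} ∩ (A ∖ {4}) = ∅, so x is NOT a limit point.
Collecting: A' = ∅.


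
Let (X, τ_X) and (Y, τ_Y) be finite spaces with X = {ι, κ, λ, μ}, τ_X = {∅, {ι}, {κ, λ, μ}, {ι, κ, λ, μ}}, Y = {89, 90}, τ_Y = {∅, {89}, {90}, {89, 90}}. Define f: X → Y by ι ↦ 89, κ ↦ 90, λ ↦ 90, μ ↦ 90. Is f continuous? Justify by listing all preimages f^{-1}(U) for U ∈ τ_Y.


f IS continuous.

Compute f^{-1}(U) for each U ∈ τ_Y:
  U = ∅: f^{-1}(U) = ∅ ∈ τ_X ✓.
  U = {89}: f^{-1}(U) = {ι} ∈ τ_X ✓.
  U = {90}: f^{-1}(U) = {κ, λ, μ} ∈ τ_X ✓.
  U = {89, 90}: f^{-1}(U) = {ι, κ, λ, μ} ∈ τ_X ✓.
Every preimage lies in τ_X, so f IS continuous.


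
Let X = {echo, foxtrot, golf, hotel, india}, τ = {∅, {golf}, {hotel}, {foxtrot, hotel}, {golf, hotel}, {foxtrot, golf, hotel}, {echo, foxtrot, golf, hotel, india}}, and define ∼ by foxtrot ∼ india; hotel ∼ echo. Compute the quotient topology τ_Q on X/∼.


X/∼ = {[echo=hotel], [foxtrot=india], [golf]}; |τ_Q| = 3.

Equivalence classes: [echo=hotel], [foxtrot=india], [golf].
Quotient map π: X → X/∼ sends echo ↦ [echo=hotel], foxtrot ↦ [foxtrot=india], golf ↦ [golf], hotel ↦ [echo=hotel], india ↦ [foxtrot=india].
For each subset V ⊆ X/∼, compute π^{-1}(V) ⊆ X and check whether π^{-1}(V) ∈ τ. V is open in τ_Q iff π^{-1}(V) ∈ τ.
  V = {}: π^{-1}(V) = ∅ ∈ τ ✓.
  V = {[echo=hotel]}: π^{-1}(V) = {echo, hotel} ∉ τ ✗.
  V = {[foxtrot=india]}: π^{-1}(V) = {foxtrot, india} ∉ τ ✗.
  V = {[echo=hotel], [foxtrot=india]}: π^{-1}(V) = {echo, foxtrot, hotel, india} ∉ τ ✗.
  V = {[golf]}: π^{-1}(V) = {golf} ∈ τ ✓.
  V = {[echo=hotel], [golf]}: π^{-1}(V) = {echo, golf, hotel} ∉ τ ✗.
  V = {[foxtrot=india], [golf]}: π^{-1}(V) = {foxtrot, golf, india} ∉ τ ✗.
  V = {[echo=hotel], [foxtrot=india], [golf]}: π^{-1}(V) = {echo, foxtrot, golf, hotel, india} ∈ τ ✓.
Open sets in the quotient: τ_Q = {{}, {[golf]}, {[echo=hotel], [foxtrot=india], [golf]}} (3 elements).


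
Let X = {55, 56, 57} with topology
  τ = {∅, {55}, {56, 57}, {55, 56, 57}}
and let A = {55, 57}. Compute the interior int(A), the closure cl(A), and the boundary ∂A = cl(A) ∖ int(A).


int(A) = {55}, cl(A) = {55, 56, 57}, ∂A = {56, 57}.

Closed sets in (X, τ) are complements of opens:
  closed(X, τ) = {∅, {55}, {56, 57}, {55, 56, 57}}.
int(A) = ⋃ {U ∈ τ : U ⊆ A}. Opens contained in A: ∅, {55}.
Taking the union of these: int(A) = {55}.
cl(A) = ⋂ {C closed : A ⊆ C}. Closed sets containing A: {55, 56, 57}.
Intersecting these: cl(A) = {55, 56, 57}.
∂A = cl(A) ∖ int(A) = {55, 56, 57} ∖ {55} = {56, 57}.


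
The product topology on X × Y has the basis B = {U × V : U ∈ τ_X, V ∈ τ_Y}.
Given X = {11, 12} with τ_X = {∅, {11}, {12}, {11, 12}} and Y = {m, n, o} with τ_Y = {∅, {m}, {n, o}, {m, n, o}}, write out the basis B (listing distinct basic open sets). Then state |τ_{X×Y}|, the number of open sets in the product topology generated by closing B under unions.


Basis B = {∅ × ∅, {11} × {m}, {12} × {m}, {11, 12} × {m}, {11} × {n, o}, {12} × {n, o}, {11} × {m, n, o}, {12} × {m, n, o}, {11, 12} × {n, o}, {11, 12} × {m, n, o}}; |τ_{X×Y}| = 16.

Enumerate products U × V with U ∈ τ_X, V ∈ τ_Y (deduplicated):
  ∅ × ∅ = {} (∅)
  {11} × {m} = {(11,m)}
  {12} × {m} = {(12,m)}
  {11, 12} × {m} = {(11,m), (12,m)}
  {11} × {n, o} = {(11,n), (11,o)}
  {12} × {n, o} = {(12,n), (12,o)}
  {11} × {m, n, o} = {(11,m), (11,n), (11,o)}
  {12} × {m, n, o} = {(12,m), (12,n), (12,o)}
  {11, 12} × {n, o} = {(11,n), (11,o), (12,n), (12,o)}
  {11, 12} × {m, n, o} = {(11,m), (11,n), (11,o), (12,m), (12,n), (12,o)}
These 10 distinct sets form the basis B.
Close under arbitrary unions to get τ_{X×Y}; counting gives |τ_{X×Y}| = 16.


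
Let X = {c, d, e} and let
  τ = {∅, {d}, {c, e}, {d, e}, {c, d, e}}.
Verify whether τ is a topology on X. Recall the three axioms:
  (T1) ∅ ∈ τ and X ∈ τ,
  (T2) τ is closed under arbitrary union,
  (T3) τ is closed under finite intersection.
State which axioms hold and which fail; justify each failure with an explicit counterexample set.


τ is NOT a topology on X.

Axiom (T1): ∅ ∈ τ? Yes; X ∈ τ? Yes.
Axiom (T2/T3): check pairwise unions and intersections of members of τ.
Counterexample for (T3): {c, e} ∩ {d, e} = {e} ∉ τ. Therefore τ is NOT a topology.


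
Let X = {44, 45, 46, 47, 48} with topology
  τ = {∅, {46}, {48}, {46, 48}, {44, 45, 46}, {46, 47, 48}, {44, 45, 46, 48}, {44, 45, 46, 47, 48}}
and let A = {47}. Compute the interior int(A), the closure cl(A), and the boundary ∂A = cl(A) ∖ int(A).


int(A) = ∅, cl(A) = {47}, ∂A = {47}.

Closed sets in (X, τ) are complements of opens:
  closed(X, τ) = {∅, {47}, {44, 45}, {47, 48}, {44, 45, 47}, {44, 45, 46, 47}, {44, 45, 47, 48}, {44, 45, 46, 47, 48}}.
int(A) = ⋃ {U ∈ τ : U ⊆ A}. Opens contained in A: ∅.
Taking the union of these: int(A) = ∅.
cl(A) = ⋂ {C closed : A ⊆ C}. Closed sets containing A: {47}, {47, 48}, {44, 45, 47}, {44, 45, 46, 47}, {44, 45, 47, 48}, {44, 45, 46, 47, 48}.
Intersecting these: cl(A) = {47}.
∂A = cl(A) ∖ int(A) = {47} ∖ ∅ = {47}.


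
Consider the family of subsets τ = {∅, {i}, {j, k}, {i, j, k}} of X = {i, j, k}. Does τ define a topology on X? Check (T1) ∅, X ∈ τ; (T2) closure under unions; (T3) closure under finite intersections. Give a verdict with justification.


τ IS a topology on X.

Axiom (T1): ∅ ∈ τ? Yes; X ∈ τ? Yes.
Axiom (T2/T3): check pairwise unions and intersections of members of τ.
All pairwise intersections and unions checked — each lies in τ. Therefore τ satisfies (T1), (T2), (T3): it IS a topology on X.


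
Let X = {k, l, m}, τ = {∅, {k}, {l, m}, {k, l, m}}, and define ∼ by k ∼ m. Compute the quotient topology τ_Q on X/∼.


X/∼ = {[k=m], [l]}; |τ_Q| = 2.

Equivalence classes: [k=m], [l].
Quotient map π: X → X/∼ sends k ↦ [k=m], l ↦ [l], m ↦ [k=m].
For each subset V ⊆ X/∼, compute π^{-1}(V) ⊆ X and check whether π^{-1}(V) ∈ τ. V is open in τ_Q iff π^{-1}(V) ∈ τ.
  V = {}: π^{-1}(V) = ∅ ∈ τ ✓.
  V = {[k=m]}: π^{-1}(V) = {k, m} ∉ τ ✗.
  V = {[l]}: π^{-1}(V) = {l} ∉ τ ✗.
  V = {[k=m], [l]}: π^{-1}(V) = {k, l, m} ∈ τ ✓.
Open sets in the quotient: τ_Q = {{}, {[k=m], [l]}} (2 elements).


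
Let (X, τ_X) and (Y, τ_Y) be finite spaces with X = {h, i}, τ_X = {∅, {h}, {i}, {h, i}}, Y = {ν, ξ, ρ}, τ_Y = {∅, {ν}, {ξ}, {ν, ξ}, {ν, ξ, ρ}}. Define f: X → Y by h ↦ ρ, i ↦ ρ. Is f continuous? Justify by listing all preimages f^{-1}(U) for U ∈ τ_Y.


f IS continuous.

Compute f^{-1}(U) for each U ∈ τ_Y:
  U = ∅: f^{-1}(U) = ∅ ∈ τ_X ✓.
  U = {ν}: f^{-1}(U) = ∅ ∈ τ_X ✓.
  U = {ξ}: f^{-1}(U) = ∅ ∈ τ_X ✓.
  U = {ν, ξ}: f^{-1}(U) = ∅ ∈ τ_X ✓.
  U = {ν, ξ, ρ}: f^{-1}(U) = {h, i} ∈ τ_X ✓.
Every preimage lies in τ_X, so f IS continuous.


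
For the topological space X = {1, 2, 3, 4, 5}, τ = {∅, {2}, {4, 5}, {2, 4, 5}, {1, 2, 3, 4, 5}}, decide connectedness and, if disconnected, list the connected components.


(X, τ) is connected.

Find clopen sets (U ∈ τ with X ∖ U ∈ τ):
  U = ∅, X ∖ U = {1, 2, 3, 4, 5} — both open, so U is clopen.
  U = {1, 2, 3, 4, 5}, X ∖ U = ∅ — both open, so U is clopen.
Only trivial clopens (∅ and X) exist, so (X, τ) is connected.
Compute connected components by grouping points that agree on all clopens:
  component: {1, 2, 3, 4, 5}


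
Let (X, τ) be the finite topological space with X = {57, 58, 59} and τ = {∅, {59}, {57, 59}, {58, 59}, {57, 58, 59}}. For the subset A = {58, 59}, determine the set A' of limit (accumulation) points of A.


A' = {57, 58}

For each x ∈ X, list the open sets U ∈ τ with x ∈ U, then check whether U ∩ (A ∖ {x}) ≠ ∅ for every such U.
  x = 57: opens ∋ x are {57, 59}, {57, 58, 59}; each meets A ∖ {57}, so x IS a limit point.
  x = 58: opens ∋ x are {58, 59}, {57, 58, 59}; each meets A ∖ {58}, so x IS a limit point.
  x = 59: open {59} ∋ x has {59} ∩ (A ∖ {59}) = ∅, so x is NOT a limit point.
Collecting: A' = {57, 58}.


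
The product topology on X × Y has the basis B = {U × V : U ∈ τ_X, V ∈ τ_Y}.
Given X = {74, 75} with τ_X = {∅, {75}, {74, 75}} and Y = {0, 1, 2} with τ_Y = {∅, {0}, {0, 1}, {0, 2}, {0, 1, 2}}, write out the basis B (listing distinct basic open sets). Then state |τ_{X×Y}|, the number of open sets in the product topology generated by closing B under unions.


Basis B = {∅ × ∅, {75} × {0}, {74, 75} × {0}, {75} × {0, 1}, {75} × {0, 2}, {75} × {0, 1, 2}, {74, 75} × {0, 1}, {74, 75} × {0, 2}, {74, 75} × {0, 1, 2}}; |τ_{X×Y}| = 14.

Enumerate products U × V with U ∈ τ_X, V ∈ τ_Y (deduplicated):
  ∅ × ∅ = {} (∅)
  {75} × {0} = {(75,0)}
  {74, 75} × {0} = {(74,0), (75,0)}
  {75} × {0, 1} = {(75,0), (75,1)}
  {75} × {0, 2} = {(75,0), (75,2)}
  {75} × {0, 1, 2} = {(75,0), (75,1), (75,2)}
  {74, 75} × {0, 1} = {(74,0), (74,1), (75,0), (75,1)}
  {74, 75} × {0, 2} = {(74,0), (74,2), (75,0), (75,2)}
  {74, 75} × {0, 1, 2} = {(74,0), (74,1), (74,2), (75,0), (75,1), (75,2)}
These 9 distinct sets form the basis B.
Close under arbitrary unions to get τ_{X×Y}; counting gives |τ_{X×Y}| = 14.


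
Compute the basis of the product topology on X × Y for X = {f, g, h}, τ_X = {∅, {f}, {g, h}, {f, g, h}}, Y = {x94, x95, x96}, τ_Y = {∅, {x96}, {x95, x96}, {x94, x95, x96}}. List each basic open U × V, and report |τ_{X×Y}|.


Basis B = {∅ × ∅, {f} × {x96}, {f} × {x95, x96}, {g, h} × {x96}, {f} × {x94, x95, x96}, {f, g, h} × {x96}, {g, h} × {x95, x96}, {f, g, h} × {x95, x96}, {g, h} × {x94, x95, x96}, {f, g, h} × {x94, x95, x96}}; |τ_{X×Y}| = 16.

Enumerate products U × V with U ∈ τ_X, V ∈ τ_Y (deduplicated):
  ∅ × ∅ = {} (∅)
  {f} × {x96} = {(f,x96)}
  {f} × {x95, x96} = {(f,x95), (f,x96)}
  {g, h} × {x96} = {(g,x96), (h,x96)}
  {f} × {x94, x95, x96} = {(f,x94), (f,x95), (f,x96)}
  {f, g, h} × {x96} = {(f,x96), (g,x96), (h,x96)}
  {g, h} × {x95, x96} = {(g,x95), (g,x96), (h,x95), (h,x96)}
  {f, g, h} × {x95, x96} = {(f,x95), (f,x96), (g,x95), (g,x96), (h,x95), (h,x96)}
  {g, h} × {x94, x95, x96} = {(g,x94), (g,x95), (g,x96), (h,x94), (h,x95), (h,x96)}
  {f, g, h} × {x94, x95, x96} = {(f,x94), (f,x95), (f,x96), (g,x94), (g,x95), (g,x96), (h,x94), (h,x95), (h,x96)}
These 10 distinct sets form the basis B.
Close under arbitrary unions to get τ_{X×Y}; counting gives |τ_{X×Y}| = 16.


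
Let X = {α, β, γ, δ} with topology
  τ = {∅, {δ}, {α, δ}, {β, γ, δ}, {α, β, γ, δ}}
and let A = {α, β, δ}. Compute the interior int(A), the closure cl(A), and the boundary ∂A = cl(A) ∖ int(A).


int(A) = {α, δ}, cl(A) = {α, β, γ, δ}, ∂A = {β, γ}.

Closed sets in (X, τ) are complements of opens:
  closed(X, τ) = {∅, {α}, {β, γ}, {α, β, γ}, {α, β, γ, δ}}.
int(A) = ⋃ {U ∈ τ : U ⊆ A}. Opens contained in A: ∅, {δ}, {α, δ}.
Taking the union of these: int(A) = {α, δ}.
cl(A) = ⋂ {C closed : A ⊆ C}. Closed sets containing A: {α, β, γ, δ}.
Intersecting these: cl(A) = {α, β, γ, δ}.
∂A = cl(A) ∖ int(A) = {α, β, γ, δ} ∖ {α, δ} = {β, γ}.


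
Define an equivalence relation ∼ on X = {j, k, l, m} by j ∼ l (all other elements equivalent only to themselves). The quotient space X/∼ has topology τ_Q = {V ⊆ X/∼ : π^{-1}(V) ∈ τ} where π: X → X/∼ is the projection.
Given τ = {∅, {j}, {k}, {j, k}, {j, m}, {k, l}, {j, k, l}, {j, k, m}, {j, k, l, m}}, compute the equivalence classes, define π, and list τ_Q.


X/∼ = {[j=l], [k], [m]}; |τ_Q| = 4.

Equivalence classes: [j=l], [k], [m].
Quotient map π: X → X/∼ sends j ↦ [j=l], k ↦ [k], l ↦ [j=l], m ↦ [m].
For each subset V ⊆ X/∼, compute π^{-1}(V) ⊆ X and check whether π^{-1}(V) ∈ τ. V is open in τ_Q iff π^{-1}(V) ∈ τ.
  V = {}: π^{-1}(V) = ∅ ∈ τ ✓.
  V = {[j=l]}: π^{-1}(V) = {j, l} ∉ τ ✗.
  V = {[k]}: π^{-1}(V) = {k} ∈ τ ✓.
  V = {[j=l], [k]}: π^{-1}(V) = {j, k, l} ∈ τ ✓.
  V = {[m]}: π^{-1}(V) = {m} ∉ τ ✗.
  V = {[j=l], [m]}: π^{-1}(V) = {j, l, m} ∉ τ ✗.
  V = {[k], [m]}: π^{-1}(V) = {k, m} ∉ τ ✗.
  V = {[j=l], [k], [m]}: π^{-1}(V) = {j, k, l, m} ∈ τ ✓.
Open sets in the quotient: τ_Q = {{}, {[k]}, {[j=l], [k]}, {[j=l], [k], [m]}} (4 elements).


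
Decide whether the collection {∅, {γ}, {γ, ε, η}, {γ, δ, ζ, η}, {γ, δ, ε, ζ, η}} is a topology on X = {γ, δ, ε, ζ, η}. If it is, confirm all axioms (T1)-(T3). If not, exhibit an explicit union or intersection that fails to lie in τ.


τ is NOT a topology on X.

Axiom (T1): ∅ ∈ τ? Yes; X ∈ τ? Yes.
Axiom (T2/T3): check pairwise unions and intersections of members of τ.
Counterexample for (T3): {γ, ε, η} ∩ {γ, δ, ζ, η} = {γ, η} ∉ τ. Therefore τ is NOT a topology.


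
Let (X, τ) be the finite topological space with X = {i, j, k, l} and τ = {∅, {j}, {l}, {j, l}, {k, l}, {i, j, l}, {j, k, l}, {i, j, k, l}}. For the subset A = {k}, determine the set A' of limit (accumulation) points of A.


A' = ∅

For each x ∈ X, list the open sets U ∈ τ with x ∈ U, then check whether U ∩ (A ∖ {x}) ≠ ∅ for every such U.
  x = i: open {i, j, l} ∋ x has {i, j, l} ∩ (A ∖ {i}) = ∅, so x is NOT a limit point.
  x = j: open {j} ∋ x has {j} ∩ (A ∖ {j}) = ∅, so x is NOT a limit point.
  x = k: open {k, l} ∋ x has {k, l} ∩ (A ∖ {k}) = ∅, so x is NOT a limit point.
  x = l: open {l} ∋ x has {l} ∩ (A ∖ {l}) = ∅, so x is NOT a limit point.
Collecting: A' = ∅.


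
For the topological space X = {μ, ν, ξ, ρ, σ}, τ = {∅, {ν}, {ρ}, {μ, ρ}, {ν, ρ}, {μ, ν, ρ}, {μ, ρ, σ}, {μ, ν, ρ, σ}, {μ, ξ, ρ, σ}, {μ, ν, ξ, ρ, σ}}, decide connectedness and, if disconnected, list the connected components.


(X, τ) is disconnected; components = [{ν}, {μ, ξ, ρ, σ}].

Find clopen sets (U ∈ τ with X ∖ U ∈ τ):
  U = ∅, X ∖ U = {μ, ν, ξ, ρ, σ} — both open, so U is clopen.
  U = {ν}, X ∖ U = {μ, ξ, ρ, σ} — both open, so U is clopen.
  U = {μ, ξ, ρ, σ}, X ∖ U = {ν} — both open, so U is clopen.
  U = {μ, ν, ξ, ρ, σ}, X ∖ U = ∅ — both open, so U is clopen.
Nontrivial clopen(s) exist: e.g. {μ, ξ, ρ, σ}. So (X, τ) is disconnected.
Compute connected components by grouping points that agree on all clopens:
  component: {ν}
  component: {μ, ξ, ρ, σ}


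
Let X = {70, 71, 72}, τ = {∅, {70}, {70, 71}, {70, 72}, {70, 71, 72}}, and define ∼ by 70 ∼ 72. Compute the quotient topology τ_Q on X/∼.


X/∼ = {[70=72], [71]}; |τ_Q| = 3.

Equivalence classes: [70=72], [71].
Quotient map π: X → X/∼ sends 70 ↦ [70=72], 71 ↦ [71], 72 ↦ [70=72].
For each subset V ⊆ X/∼, compute π^{-1}(V) ⊆ X and check whether π^{-1}(V) ∈ τ. V is open in τ_Q iff π^{-1}(V) ∈ τ.
  V = {}: π^{-1}(V) = ∅ ∈ τ ✓.
  V = {[70=72]}: π^{-1}(V) = {70, 72} ∈ τ ✓.
  V = {[71]}: π^{-1}(V) = {71} ∉ τ ✗.
  V = {[70=72], [71]}: π^{-1}(V) = {70, 71, 72} ∈ τ ✓.
Open sets in the quotient: τ_Q = {{}, {[70=72]}, {[70=72], [71]}} (3 elements).


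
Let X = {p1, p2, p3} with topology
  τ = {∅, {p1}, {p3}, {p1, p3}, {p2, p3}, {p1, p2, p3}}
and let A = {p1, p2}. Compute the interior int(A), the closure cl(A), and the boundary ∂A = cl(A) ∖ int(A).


int(A) = {p1}, cl(A) = {p1, p2}, ∂A = {p2}.

Closed sets in (X, τ) are complements of opens:
  closed(X, τ) = {∅, {p1}, {p2}, {p1, p2}, {p2, p3}, {p1, p2, p3}}.
int(A) = ⋃ {U ∈ τ : U ⊆ A}. Opens contained in A: ∅, {p1}.
Taking the union of these: int(A) = {p1}.
cl(A) = ⋂ {C closed : A ⊆ C}. Closed sets containing A: {p1, p2}, {p1, p2, p3}.
Intersecting these: cl(A) = {p1, p2}.
∂A = cl(A) ∖ int(A) = {p1, p2} ∖ {p1} = {p2}.


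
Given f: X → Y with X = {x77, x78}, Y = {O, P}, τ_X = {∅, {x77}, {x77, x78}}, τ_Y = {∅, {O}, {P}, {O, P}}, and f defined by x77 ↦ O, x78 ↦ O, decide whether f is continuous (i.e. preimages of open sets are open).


f IS continuous.

Compute f^{-1}(U) for each U ∈ τ_Y:
  U = ∅: f^{-1}(U) = ∅ ∈ τ_X ✓.
  U = {O}: f^{-1}(U) = {x77, x78} ∈ τ_X ✓.
  U = {P}: f^{-1}(U) = ∅ ∈ τ_X ✓.
  U = {O, P}: f^{-1}(U) = {x77, x78} ∈ τ_X ✓.
Every preimage lies in τ_X, so f IS continuous.


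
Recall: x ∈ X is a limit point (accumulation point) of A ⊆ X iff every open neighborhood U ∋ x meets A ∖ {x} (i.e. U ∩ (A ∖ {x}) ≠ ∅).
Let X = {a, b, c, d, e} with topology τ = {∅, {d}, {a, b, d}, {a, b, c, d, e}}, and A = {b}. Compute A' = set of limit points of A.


A' = {a, c, e}

For each x ∈ X, list the open sets U ∈ τ with x ∈ U, then check whether U ∩ (A ∖ {x}) ≠ ∅ for every such U.
  x = a: opens ∋ x are {a, b, d}, {a, b, c, d, e}; each meets A ∖ {a}, so x IS a limit point.
  x = b: open {a, b, d} ∋ x has {a, b, d} ∩ (A ∖ {b}) = ∅, so x is NOT a limit point.
  x = c: opens ∋ x are {a, b, c, d, e}; each meets A ∖ {c}, so x IS a limit point.
  x = d: open {d} ∋ x has {d} ∩ (A ∖ {d}) = ∅, so x is NOT a limit point.
  x = e: opens ∋ x are {a, b, c, d, e}; each meets A ∖ {e}, so x IS a limit point.
Collecting: A' = {a, c, e}.


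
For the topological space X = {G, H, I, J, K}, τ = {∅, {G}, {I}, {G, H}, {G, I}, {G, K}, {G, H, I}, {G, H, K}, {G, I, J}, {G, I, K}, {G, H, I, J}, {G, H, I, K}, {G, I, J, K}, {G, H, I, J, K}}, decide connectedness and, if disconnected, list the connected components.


(X, τ) is connected.

Find clopen sets (U ∈ τ with X ∖ U ∈ τ):
  U = ∅, X ∖ U = {G, H, I, J, K} — both open, so U is clopen.
  U = {G, H, I, J, K}, X ∖ U = ∅ — both open, so U is clopen.
Only trivial clopens (∅ and X) exist, so (X, τ) is connected.
Compute connected components by grouping points that agree on all clopens:
  component: {G, H, I, J, K}


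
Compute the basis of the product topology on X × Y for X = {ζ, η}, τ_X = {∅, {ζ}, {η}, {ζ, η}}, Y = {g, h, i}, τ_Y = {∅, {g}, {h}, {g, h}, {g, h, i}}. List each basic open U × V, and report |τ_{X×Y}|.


Basis B = {∅ × ∅, {ζ} × {g}, {ζ} × {h}, {η} × {g}, {η} × {h}, {ζ} × {g, h}, {ζ, η} × {g}, {ζ, η} × {h}, {η} × {g, h}, {ζ} × {g, h, i}, {η} × {g, h, i}, {ζ, η} × {g, h}, {ζ, η} × {g, h, i}}; |τ_{X×Y}| = 25.

Enumerate products U × V with U ∈ τ_X, V ∈ τ_Y (deduplicated):
  ∅ × ∅ = {} (∅)
  {ζ} × {g} = {(ζ,g)}
  {ζ} × {h} = {(ζ,h)}
  {η} × {g} = {(η,g)}
  {η} × {h} = {(η,h)}
  {ζ} × {g, h} = {(ζ,g), (ζ,h)}
  {ζ, η} × {g} = {(ζ,g), (η,g)}
  {ζ, η} × {h} = {(ζ,h), (η,h)}
  {η} × {g, h} = {(η,g), (η,h)}
  {ζ} × {g, h, i} = {(ζ,g), (ζ,h), (ζ,i)}
  {η} × {g, h, i} = {(η,g), (η,h), (η,i)}
  {ζ, η} × {g, h} = {(ζ,g), (ζ,h), (η,g), (η,h)}
  {ζ, η} × {g, h, i} = {(ζ,g), (ζ,h), (ζ,i), (η,g), (η,h), (η,i)}
These 13 distinct sets form the basis B.
Close under arbitrary unions to get τ_{X×Y}; counting gives |τ_{X×Y}| = 25.


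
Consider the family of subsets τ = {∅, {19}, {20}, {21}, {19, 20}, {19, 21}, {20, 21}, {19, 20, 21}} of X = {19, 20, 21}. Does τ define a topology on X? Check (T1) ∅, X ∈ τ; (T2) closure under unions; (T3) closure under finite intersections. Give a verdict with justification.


τ IS a topology on X.

Axiom (T1): ∅ ∈ τ? Yes; X ∈ τ? Yes.
Axiom (T2/T3): check pairwise unions and intersections of members of τ.
All pairwise intersections and unions checked — each lies in τ. Therefore τ satisfies (T1), (T2), (T3): it IS a topology on X.


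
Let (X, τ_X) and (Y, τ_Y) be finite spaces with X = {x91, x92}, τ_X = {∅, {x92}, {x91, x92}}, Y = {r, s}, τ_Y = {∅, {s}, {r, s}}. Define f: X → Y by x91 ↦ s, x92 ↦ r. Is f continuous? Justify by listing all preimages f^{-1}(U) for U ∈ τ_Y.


f is NOT continuous.

Compute f^{-1}(U) for each U ∈ τ_Y:
  U = ∅: f^{-1}(U) = ∅ ∈ τ_X ✓.
  U = {s}: f^{-1}(U) = {x91} ∉ τ_X ✗.
  U = {r, s}: f^{-1}(U) = {x91, x92} ∈ τ_X ✓.
Found U = {s} with f^{-1}(U) = {x91} not in τ_X. Therefore f is NOT continuous.


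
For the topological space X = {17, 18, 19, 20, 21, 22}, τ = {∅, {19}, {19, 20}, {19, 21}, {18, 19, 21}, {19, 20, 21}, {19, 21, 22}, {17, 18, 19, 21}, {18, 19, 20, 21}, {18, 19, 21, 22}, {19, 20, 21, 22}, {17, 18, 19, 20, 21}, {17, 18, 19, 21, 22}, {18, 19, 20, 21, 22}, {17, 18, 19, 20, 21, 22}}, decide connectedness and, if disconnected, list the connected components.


(X, τ) is connected.

Find clopen sets (U ∈ τ with X ∖ U ∈ τ):
  U = ∅, X ∖ U = {17, 18, 19, 20, 21, 22} — both open, so U is clopen.
  U = {17, 18, 19, 20, 21, 22}, X ∖ U = ∅ — both open, so U is clopen.
Only trivial clopens (∅ and X) exist, so (X, τ) is connected.
Compute connected components by grouping points that agree on all clopens:
  component: {17, 18, 19, 20, 21, 22}


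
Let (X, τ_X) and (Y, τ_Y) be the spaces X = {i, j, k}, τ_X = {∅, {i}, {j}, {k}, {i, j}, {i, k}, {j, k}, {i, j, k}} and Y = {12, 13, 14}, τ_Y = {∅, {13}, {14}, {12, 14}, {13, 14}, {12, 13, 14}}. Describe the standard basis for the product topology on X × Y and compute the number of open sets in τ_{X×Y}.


Basis B = {∅ × ∅, {i} × {13}, {i} × {14}, {j} × {13}, {j} × {14}, {k} × {13}, {k} × {14}, {i} × {12, 14}, {i} × {13, 14}, {i, j} × {13}, {i, k} × {13}, {i, j} × {14}, {i, k} × {14}, {j} × {12, 14}, {j} × {13, 14}, {j, k} × {13}, {j, k} × {14}, {k} × {12, 14}, {k} × {13, 14}, {i} × {12, 13, 14}, {i, j, k} × {13}, {i, j, k} × {14}, {j} × {12, 13, 14}, {k} × {12, 13, 14}, {i, j} × {12, 14}, {i, k} × {12, 14}, {i, j} × {13, 14}, {i, k} × {13, 14}, {j, k} × {12, 14}, {j, k} × {13, 14}, {i, j} × {12, 13, 14}, {i, k} × {12, 13, 14}, {i, j, k} × {12, 14}, {i, j, k} × {13, 14}, {j, k} × {12, 13, 14}, {i, j, k} × {12, 13, 14}}; |τ_{X×Y}| = 216.

Enumerate products U × V with U ∈ τ_X, V ∈ τ_Y (deduplicated):
  ∅ × ∅ = {} (∅)
  {i} × {13} = {(i,13)}
  {i} × {14} = {(i,14)}
  {j} × {13} = {(j,13)}
  {j} × {14} = {(j,14)}
  {k} × {13} = {(k,13)}
  {k} × {14} = {(k,14)}
  {i} × {12, 14} = {(i,12), (i,14)}
  {i} × {13, 14} = {(i,13), (i,14)}
  {i, j} × {13} = {(i,13), (j,13)}
  {i, k} × {13} = {(i,13), (k,13)}
  {i, j} × {14} = {(i,14), (j,14)}
  {i, k} × {14} = {(i,14), (k,14)}
  {j} × {12, 14} = {(j,12), (j,14)}
  {j} × {13, 14} = {(j,13), (j,14)}
  {j, k} × {13} = {(j,13), (k,13)}
  {j, k} × {14} = {(j,14), (k,14)}
  {k} × {12, 14} = {(k,12), (k,14)}
  {k} × {13, 14} = {(k,13), (k,14)}
  {i} × {12, 13, 14} = {(i,12), (i,13), (i,14)}
  {i, j, k} × {13} = {(i,13), (j,13), (k,13)}
  {i, j, k} × {14} = {(i,14), (j,14), (k,14)}
  {j} × {12, 13, 14} = {(j,12), (j,13), (j,14)}
  {k} × {12, 13, 14} = {(k,12), (k,13), (k,14)}
  {i, j} × {12, 14} = {(i,12), (i,14), (j,12), (j,14)}
  {i, k} × {12, 14} = {(i,12), (i,14), (k,12), (k,14)}
  {i, j} × {13, 14} = {(i,13), (i,14), (j,13), (j,14)}
  {i, k} × {13, 14} = {(i,13), (i,14), (k,13), (k,14)}
  {j, k} × {12, 14} = {(j,12), (j,14), (k,12), (k,14)}
  {j, k} × {13, 14} = {(j,13), (j,14), (k,13), (k,14)}
  {i, j} × {12, 13, 14} = {(i,12), (i,13), (i,14), (j,12), (j,13), (j,14)}
  {i, k} × {12, 13, 14} = {(i,12), (i,13), (i,14), (k,12), (k,13), (k,14)}
  {i, j, k} × {12, 14} = {(i,12), (i,14), (j,12), (j,14), (k,12), (k,14)}
  {i, j, k} × {13, 14} = {(i,13), (i,14), (j,13), (j,14), (k,13), (k,14)}
  {j, k} × {12, 13, 14} = {(j,12), (j,13), (j,14), (k,12), (k,13), (k,14)}
  {i, j, k} × {12, 13, 14} = {(i,12), (i,13), (i,14), (j,12), (j,13), (j,14), (k,12), (k,13), (k,14)}
These 36 distinct sets form the basis B.
Close under arbitrary unions to get τ_{X×Y}; counting gives |τ_{X×Y}| = 216.


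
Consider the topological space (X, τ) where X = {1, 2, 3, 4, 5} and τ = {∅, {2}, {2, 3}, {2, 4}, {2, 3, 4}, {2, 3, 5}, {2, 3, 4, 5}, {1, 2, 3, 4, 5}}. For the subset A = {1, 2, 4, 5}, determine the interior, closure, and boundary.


int(A) = {2, 4}, cl(A) = {1, 2, 3, 4, 5}, ∂A = {1, 3, 5}.

Closed sets in (X, τ) are complements of opens:
  closed(X, τ) = {∅, {1}, {1, 4}, {1, 5}, {1, 3, 5}, {1, 4, 5}, {1, 3, 4, 5}, {1, 2, 3, 4, 5}}.
int(A) = ⋃ {U ∈ τ : U ⊆ A}. Opens contained in A: ∅, {2}, {2, 4}.
Taking the union of these: int(A) = {2, 4}.
cl(A) = ⋂ {C closed : A ⊆ C}. Closed sets containing A: {1, 2, 3, 4, 5}.
Intersecting these: cl(A) = {1, 2, 3, 4, 5}.
∂A = cl(A) ∖ int(A) = {1, 2, 3, 4, 5} ∖ {2, 4} = {1, 3, 5}.


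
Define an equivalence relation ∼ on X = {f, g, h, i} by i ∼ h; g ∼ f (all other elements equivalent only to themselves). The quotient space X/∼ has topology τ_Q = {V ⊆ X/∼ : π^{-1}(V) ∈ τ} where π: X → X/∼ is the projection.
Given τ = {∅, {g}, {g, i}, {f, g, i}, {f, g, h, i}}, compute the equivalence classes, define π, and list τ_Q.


X/∼ = {[f=g], [h=i]}; |τ_Q| = 2.

Equivalence classes: [f=g], [h=i].
Quotient map π: X → X/∼ sends f ↦ [f=g], g ↦ [f=g], h ↦ [h=i], i ↦ [h=i].
For each subset V ⊆ X/∼, compute π^{-1}(V) ⊆ X and check whether π^{-1}(V) ∈ τ. V is open in τ_Q iff π^{-1}(V) ∈ τ.
  V = {}: π^{-1}(V) = ∅ ∈ τ ✓.
  V = {[f=g]}: π^{-1}(V) = {f, g} ∉ τ ✗.
  V = {[h=i]}: π^{-1}(V) = {h, i} ∉ τ ✗.
  V = {[f=g], [h=i]}: π^{-1}(V) = {f, g, h, i} ∈ τ ✓.
Open sets in the quotient: τ_Q = {{}, {[f=g], [h=i]}} (2 elements).


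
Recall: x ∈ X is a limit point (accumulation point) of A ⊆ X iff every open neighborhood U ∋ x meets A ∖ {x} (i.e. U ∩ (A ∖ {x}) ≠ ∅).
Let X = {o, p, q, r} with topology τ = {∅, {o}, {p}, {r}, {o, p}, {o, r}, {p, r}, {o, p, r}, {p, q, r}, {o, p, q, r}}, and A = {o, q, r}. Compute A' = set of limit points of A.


A' = {q}

For each x ∈ X, list the open sets U ∈ τ with x ∈ U, then check whether U ∩ (A ∖ {x}) ≠ ∅ for every such U.
  x = o: open {o} ∋ x has {o} ∩ (A ∖ {o}) = ∅, so x is NOT a limit point.
  x = p: open {p} ∋ x has {p} ∩ (A ∖ {p}) = ∅, so x is NOT a limit point.
  x = q: opens ∋ x are {p, q, r}, {o, p, q, r}; each meets A ∖ {q}, so x IS a limit point.
  x = r: open {r} ∋ x has {r} ∩ (A ∖ {r}) = ∅, so x is NOT a limit point.
Collecting: A' = {q}.


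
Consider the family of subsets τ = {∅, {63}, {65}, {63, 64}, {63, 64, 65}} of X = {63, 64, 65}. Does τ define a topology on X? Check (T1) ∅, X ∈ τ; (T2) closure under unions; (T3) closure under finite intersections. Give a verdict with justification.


τ is NOT a topology on X.

Axiom (T1): ∅ ∈ τ? Yes; X ∈ τ? Yes.
Axiom (T2/T3): check pairwise unions and intersections of members of τ.
Counterexample for (T2): {63} ∪ {65} = {63, 65} ∉ τ. Therefore τ is NOT a topology.


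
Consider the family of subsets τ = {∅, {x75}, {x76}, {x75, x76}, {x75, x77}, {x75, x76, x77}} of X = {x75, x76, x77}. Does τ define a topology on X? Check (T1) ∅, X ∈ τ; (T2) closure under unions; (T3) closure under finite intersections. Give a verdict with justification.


τ IS a topology on X.

Axiom (T1): ∅ ∈ τ? Yes; X ∈ τ? Yes.
Axiom (T2/T3): check pairwise unions and intersections of members of τ.
All pairwise intersections and unions checked — each lies in τ. Therefore τ satisfies (T1), (T2), (T3): it IS a topology on X.


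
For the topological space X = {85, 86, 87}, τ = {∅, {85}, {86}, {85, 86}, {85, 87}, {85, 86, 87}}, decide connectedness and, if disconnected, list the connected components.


(X, τ) is disconnected; components = [{86}, {85, 87}].

Find clopen sets (U ∈ τ with X ∖ U ∈ τ):
  U = ∅, X ∖ U = {85, 86, 87} — both open, so U is clopen.
  U = {86}, X ∖ U = {85, 87} — both open, so U is clopen.
  U = {85, 87}, X ∖ U = {86} — both open, so U is clopen.
  U = {85, 86, 87}, X ∖ U = ∅ — both open, so U is clopen.
Nontrivial clopen(s) exist: e.g. {86}. So (X, τ) is disconnected.
Compute connected components by grouping points that agree on all clopens:
  component: {86}
  component: {85, 87}


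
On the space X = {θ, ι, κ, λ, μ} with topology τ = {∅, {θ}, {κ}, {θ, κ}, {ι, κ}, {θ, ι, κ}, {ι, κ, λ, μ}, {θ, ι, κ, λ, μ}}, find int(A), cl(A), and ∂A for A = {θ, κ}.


int(A) = {θ, κ}, cl(A) = {θ, ι, κ, λ, μ}, ∂A = {ι, λ, μ}.

Closed sets in (X, τ) are complements of opens:
  closed(X, τ) = {∅, {θ}, {λ, μ}, {θ, λ, μ}, {ι, λ, μ}, {θ, ι, λ, μ}, {ι, κ, λ, μ}, {θ, ι, κ, λ, μ}}.
int(A) = ⋃ {U ∈ τ : U ⊆ A}. Opens contained in A: ∅, {θ}, {κ}, {θ, κ}.
Taking the union of these: int(A) = {θ, κ}.
cl(A) = ⋂ {C closed : A ⊆ C}. Closed sets containing A: {θ, ι, κ, λ, μ}.
Intersecting these: cl(A) = {θ, ι, κ, λ, μ}.
∂A = cl(A) ∖ int(A) = {θ, ι, κ, λ, μ} ∖ {θ, κ} = {ι, λ, μ}.


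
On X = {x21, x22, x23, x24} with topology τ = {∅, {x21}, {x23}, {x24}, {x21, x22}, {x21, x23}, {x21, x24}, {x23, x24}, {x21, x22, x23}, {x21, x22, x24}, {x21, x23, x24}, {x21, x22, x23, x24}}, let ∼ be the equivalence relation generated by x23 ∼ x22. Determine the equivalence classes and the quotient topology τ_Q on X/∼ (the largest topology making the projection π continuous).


X/∼ = {[x21], [x22=x23], [x24]}; |τ_Q| = 6.

Equivalence classes: [x21], [x22=x23], [x24].
Quotient map π: X → X/∼ sends x21 ↦ [x21], x22 ↦ [x22=x23], x23 ↦ [x22=x23], x24 ↦ [x24].
For each subset V ⊆ X/∼, compute π^{-1}(V) ⊆ X and check whether π^{-1}(V) ∈ τ. V is open in τ_Q iff π^{-1}(V) ∈ τ.
  V = {}: π^{-1}(V) = ∅ ∈ τ ✓.
  V = {[x21]}: π^{-1}(V) = {x21} ∈ τ ✓.
  V = {[x22=x23]}: π^{-1}(V) = {x22, x23} ∉ τ ✗.
  V = {[x21], [x22=x23]}: π^{-1}(V) = {x21, x22, x23} ∈ τ ✓.
  V = {[x24]}: π^{-1}(V) = {x24} ∈ τ ✓.
  V = {[x21], [x24]}: π^{-1}(V) = {x21, x24} ∈ τ ✓.
  V = {[x22=x23], [x24]}: π^{-1}(V) = {x22, x23, x24} ∉ τ ✗.
  V = {[x21], [x22=x23], [x24]}: π^{-1}(V) = {x21, x22, x23, x24} ∈ τ ✓.
Open sets in the quotient: τ_Q = {{}, {[x21]}, {[x21], [x22=x23]}, {[x24]}, {[x21], [x24]}, {[x21], [x22=x23], [x24]}} (6 elements).


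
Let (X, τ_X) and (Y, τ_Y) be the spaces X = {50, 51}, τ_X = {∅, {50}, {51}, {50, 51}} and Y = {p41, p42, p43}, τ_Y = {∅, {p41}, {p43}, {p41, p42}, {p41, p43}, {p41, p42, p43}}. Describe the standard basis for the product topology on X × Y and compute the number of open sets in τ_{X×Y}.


Basis B = {∅ × ∅, {50} × {p41}, {50} × {p43}, {51} × {p41}, {51} × {p43}, {50} × {p41, p42}, {50} × {p41, p43}, {50, 51} × {p41}, {50, 51} × {p43}, {51} × {p41, p42}, {51} × {p41, p43}, {50} × {p41, p42, p43}, {51} × {p41, p42, p43}, {50, 51} × {p41, p42}, {50, 51} × {p41, p43}, {50, 51} × {p41, p42, p43}}; |τ_{X×Y}| = 36.

Enumerate products U × V with U ∈ τ_X, V ∈ τ_Y (deduplicated):
  ∅ × ∅ = {} (∅)
  {50} × {p41} = {(50,p41)}
  {50} × {p43} = {(50,p43)}
  {51} × {p41} = {(51,p41)}
  {51} × {p43} = {(51,p43)}
  {50} × {p41, p42} = {(50,p41), (50,p42)}
  {50} × {p41, p43} = {(50,p41), (50,p43)}
  {50, 51} × {p41} = {(50,p41), (51,p41)}
  {50, 51} × {p43} = {(50,p43), (51,p43)}
  {51} × {p41, p42} = {(51,p41), (51,p42)}
  {51} × {p41, p43} = {(51,p41), (51,p43)}
  {50} × {p41, p42, p43} = {(50,p41), (50,p42), (50,p43)}
  {51} × {p41, p42, p43} = {(51,p41), (51,p42), (51,p43)}
  {50, 51} × {p41, p42} = {(50,p41), (50,p42), (51,p41), (51,p42)}
  {50, 51} × {p41, p43} = {(50,p41), (50,p43), (51,p41), (51,p43)}
  {50, 51} × {p41, p42, p43} = {(50,p41), (50,p42), (50,p43), (51,p41), (51,p42), (51,p43)}
These 16 distinct sets form the basis B.
Close under arbitrary unions to get τ_{X×Y}; counting gives |τ_{X×Y}| = 36.


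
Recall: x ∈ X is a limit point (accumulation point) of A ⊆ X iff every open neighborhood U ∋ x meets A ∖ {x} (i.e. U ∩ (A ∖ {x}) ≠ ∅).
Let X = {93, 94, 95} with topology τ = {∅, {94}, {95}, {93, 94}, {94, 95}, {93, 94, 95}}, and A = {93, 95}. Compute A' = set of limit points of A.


A' = ∅

For each x ∈ X, list the open sets U ∈ τ with x ∈ U, then check whether U ∩ (A ∖ {x}) ≠ ∅ for every such U.
  x = 93: open {93, 94} ∋ x has {93, 94} ∩ (A ∖ {93}) = ∅, so x is NOT a limit point.
  x = 94: open {94} ∋ x has {94} ∩ (A ∖ {94}) = ∅, so x is NOT a limit point.
  x = 95: open {95} ∋ x has {95} ∩ (A ∖ {95}) = ∅, so x is NOT a limit point.
Collecting: A' = ∅.
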